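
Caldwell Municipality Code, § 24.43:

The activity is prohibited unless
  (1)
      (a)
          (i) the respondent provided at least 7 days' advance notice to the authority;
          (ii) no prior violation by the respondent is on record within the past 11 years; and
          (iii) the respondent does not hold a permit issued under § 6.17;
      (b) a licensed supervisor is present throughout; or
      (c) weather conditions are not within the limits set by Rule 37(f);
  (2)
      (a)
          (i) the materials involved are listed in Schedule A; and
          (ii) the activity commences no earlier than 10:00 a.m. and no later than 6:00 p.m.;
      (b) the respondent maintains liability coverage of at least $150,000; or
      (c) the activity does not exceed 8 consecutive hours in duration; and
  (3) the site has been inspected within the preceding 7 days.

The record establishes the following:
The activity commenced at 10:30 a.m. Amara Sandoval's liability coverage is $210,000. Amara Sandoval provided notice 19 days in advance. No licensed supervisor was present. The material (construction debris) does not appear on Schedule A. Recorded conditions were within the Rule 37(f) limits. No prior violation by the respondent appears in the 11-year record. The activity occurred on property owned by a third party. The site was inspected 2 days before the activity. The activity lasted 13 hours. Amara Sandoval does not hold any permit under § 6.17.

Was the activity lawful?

Yes — lawful.

(i) ≥7 days' notice — satisfied.
(ii) no prior violation — met.
(iii) not (holds permit) — satisfied.
So (a) is satisfied (T AND T AND T).
(b) supervisor present — fails.
(c) not (weather ok) — not satisfied.
(1): T OR F OR F → true.
(i) Schedule A material — not met.
(ii) start within hours — holds.
So (a) is not satisfied (F AND T).
(b) coverage ≥ $150,000 — holds.
(c) ≤ 8 hrs duration — not satisfied.
(2): F OR T OR F → true.
(3) site inspected — holds.
So Overall is satisfied (T AND T AND T).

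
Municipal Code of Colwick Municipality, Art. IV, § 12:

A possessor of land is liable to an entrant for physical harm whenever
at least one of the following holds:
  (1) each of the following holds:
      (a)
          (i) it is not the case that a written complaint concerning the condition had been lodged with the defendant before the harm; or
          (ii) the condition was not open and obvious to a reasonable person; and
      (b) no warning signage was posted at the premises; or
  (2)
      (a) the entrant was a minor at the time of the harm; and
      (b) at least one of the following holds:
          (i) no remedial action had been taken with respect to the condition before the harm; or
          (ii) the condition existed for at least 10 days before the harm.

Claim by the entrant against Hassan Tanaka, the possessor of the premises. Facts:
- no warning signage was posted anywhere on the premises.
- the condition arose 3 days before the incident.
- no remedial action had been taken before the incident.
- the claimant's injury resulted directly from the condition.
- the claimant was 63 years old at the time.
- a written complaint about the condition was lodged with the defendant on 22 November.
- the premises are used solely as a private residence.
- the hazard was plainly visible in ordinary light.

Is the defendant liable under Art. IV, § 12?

No — not liable.

(i) not (complaint lodged) — fails.
(ii) not open/obvious — not satisfied.
(a): F OR F → false.
(b) no signage posted — satisfied.
(1) = F AND T = false.
(a) entrant a minor — not met.
(i) no remedial action — holds.
(ii) condition ≥10 days old — not satisfied.
(b) = T OR F = true.
So (2) is not satisfied (F AND T).
So Overall is not satisfied (F OR F).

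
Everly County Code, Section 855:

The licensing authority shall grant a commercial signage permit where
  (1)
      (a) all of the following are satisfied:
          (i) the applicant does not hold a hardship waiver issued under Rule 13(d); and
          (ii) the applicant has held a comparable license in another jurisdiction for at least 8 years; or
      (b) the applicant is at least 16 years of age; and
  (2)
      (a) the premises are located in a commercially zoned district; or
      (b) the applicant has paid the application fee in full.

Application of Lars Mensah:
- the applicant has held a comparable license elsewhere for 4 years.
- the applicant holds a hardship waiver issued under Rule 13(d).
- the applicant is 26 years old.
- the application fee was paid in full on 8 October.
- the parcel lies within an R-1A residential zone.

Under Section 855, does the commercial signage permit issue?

(i) not (hardship waiver) — not satisfied.
(ii) prior license ≥ 8 yr — fails.
So (a) is not satisfied (F AND F).
(b) age ≥ 16 — holds.
(1): F OR T → true.
(a) commercially zoned — fails.
(b) fee paid — satisfied.
(2): F OR T → true.
Overall: T AND T → true.

Yes — granted.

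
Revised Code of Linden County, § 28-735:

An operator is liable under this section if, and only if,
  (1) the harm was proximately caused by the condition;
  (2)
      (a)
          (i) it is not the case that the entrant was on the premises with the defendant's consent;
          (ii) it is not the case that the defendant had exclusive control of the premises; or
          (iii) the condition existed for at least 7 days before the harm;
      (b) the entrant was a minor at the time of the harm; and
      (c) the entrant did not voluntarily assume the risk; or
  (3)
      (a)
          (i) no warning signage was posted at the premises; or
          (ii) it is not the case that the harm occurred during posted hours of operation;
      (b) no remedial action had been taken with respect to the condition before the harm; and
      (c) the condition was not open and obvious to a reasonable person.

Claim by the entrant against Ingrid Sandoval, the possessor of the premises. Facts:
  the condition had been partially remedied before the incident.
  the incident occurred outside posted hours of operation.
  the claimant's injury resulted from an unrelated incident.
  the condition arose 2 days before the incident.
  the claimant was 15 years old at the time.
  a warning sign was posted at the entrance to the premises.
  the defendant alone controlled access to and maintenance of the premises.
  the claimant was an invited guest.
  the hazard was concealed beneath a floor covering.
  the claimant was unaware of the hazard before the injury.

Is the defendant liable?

(1) proximate cause — not met.
(i) not (consent to enter) — not satisfied.
(ii) not (exclusive control) — not satisfied.
(iii) condition ≥7 days old — fails.
So (a) is not satisfied (F OR F OR F).
(b) entrant a minor — satisfied.
(c) no assumed risk — holds.
(2): F AND T AND T → false.
(i) no signage posted — not satisfied.
(ii) not (during posted hours) — satisfied.
(a) = F OR T = true.
(b) no remedial action — not met.
(c) not open/obvious — satisfied.
(3): T AND F AND T → false.
Overall = F OR F OR F = false.

No — not liable.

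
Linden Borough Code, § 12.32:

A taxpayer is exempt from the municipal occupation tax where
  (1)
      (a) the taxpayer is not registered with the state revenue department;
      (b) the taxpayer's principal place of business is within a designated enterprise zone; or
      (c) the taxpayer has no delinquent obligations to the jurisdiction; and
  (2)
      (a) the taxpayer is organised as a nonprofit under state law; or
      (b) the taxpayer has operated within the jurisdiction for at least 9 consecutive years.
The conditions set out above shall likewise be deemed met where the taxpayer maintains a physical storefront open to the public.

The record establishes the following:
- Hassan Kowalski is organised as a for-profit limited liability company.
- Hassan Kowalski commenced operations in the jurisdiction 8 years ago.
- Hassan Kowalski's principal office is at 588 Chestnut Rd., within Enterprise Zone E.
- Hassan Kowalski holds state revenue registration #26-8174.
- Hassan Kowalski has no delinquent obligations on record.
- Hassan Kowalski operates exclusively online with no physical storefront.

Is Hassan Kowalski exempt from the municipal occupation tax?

No — not exempt.

(a) not (state-registered) — not met.
(b) in enterprise zone — satisfied.
(c) no delinquency — satisfied.
(1) = F OR T OR T = true.
(a) nonprofit — not satisfied.
(b) ≥ 9 yrs in jurisdiction — fails.
(2) = F OR F = false.
Overall = T AND F = false.
Exception (has storefront) — not satisfied.
Result: main false OR exception false → false.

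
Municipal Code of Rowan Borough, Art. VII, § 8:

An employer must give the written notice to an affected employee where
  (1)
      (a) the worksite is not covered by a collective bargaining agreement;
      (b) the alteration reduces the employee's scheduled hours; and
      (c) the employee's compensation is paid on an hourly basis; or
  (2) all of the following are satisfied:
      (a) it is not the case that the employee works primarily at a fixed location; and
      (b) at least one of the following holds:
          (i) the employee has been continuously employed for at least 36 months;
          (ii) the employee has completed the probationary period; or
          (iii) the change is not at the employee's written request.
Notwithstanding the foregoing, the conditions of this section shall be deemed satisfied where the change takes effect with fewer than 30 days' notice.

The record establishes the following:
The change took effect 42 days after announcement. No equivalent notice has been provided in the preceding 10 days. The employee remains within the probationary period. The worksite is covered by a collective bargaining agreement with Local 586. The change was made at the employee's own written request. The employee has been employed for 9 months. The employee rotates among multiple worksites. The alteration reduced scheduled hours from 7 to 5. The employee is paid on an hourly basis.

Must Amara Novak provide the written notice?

No — not required.

(a) no CBA — not met.
(b) hours reduced — met.
(c) hourly-paid — holds.
(1): F AND T AND T → false.
(a) not (fixed location) — satisfied.
(i) tenure ≥ 36 mo. — not met.
(ii) past probation — not met.
(iii) not employee-requested — not satisfied.
So (b) is not satisfied (F OR F OR F).
(2): T AND F → false.
So Overall is not satisfied (F OR F).
Exception (< 30 days' notice) — not satisfied.
Result: main false OR exception false → false.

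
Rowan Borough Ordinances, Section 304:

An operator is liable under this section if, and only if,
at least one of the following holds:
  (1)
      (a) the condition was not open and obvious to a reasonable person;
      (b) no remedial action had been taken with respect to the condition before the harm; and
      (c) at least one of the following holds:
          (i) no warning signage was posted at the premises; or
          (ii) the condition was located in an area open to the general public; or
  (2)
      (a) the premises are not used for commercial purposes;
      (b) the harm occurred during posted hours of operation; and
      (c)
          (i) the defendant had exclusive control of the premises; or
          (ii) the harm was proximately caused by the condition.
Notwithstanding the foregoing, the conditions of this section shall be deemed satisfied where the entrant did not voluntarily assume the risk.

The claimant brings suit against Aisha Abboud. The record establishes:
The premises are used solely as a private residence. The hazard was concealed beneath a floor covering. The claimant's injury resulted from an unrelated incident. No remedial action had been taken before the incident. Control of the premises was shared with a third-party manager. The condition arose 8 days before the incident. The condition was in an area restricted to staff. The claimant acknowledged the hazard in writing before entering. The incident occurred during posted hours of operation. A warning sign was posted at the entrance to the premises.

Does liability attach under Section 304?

No — not liable.

(a) not open/obvious — satisfied.
(b) no remedial action — satisfied.
(i) no signage posted — not met.
(ii) public area — not satisfied.
(c) = F OR F = false.
(1): T AND T AND F → false.
(a) not (commercial use) — satisfied.
(b) during posted hours — met.
(i) exclusive control — not satisfied.
(ii) proximate cause — not met.
So (c) is not satisfied (F OR F).
(2) = T AND T AND F = false.
Overall = F OR F = false.
Exception (no assumed risk) — not satisfied.
Result: main false OR exception false → false.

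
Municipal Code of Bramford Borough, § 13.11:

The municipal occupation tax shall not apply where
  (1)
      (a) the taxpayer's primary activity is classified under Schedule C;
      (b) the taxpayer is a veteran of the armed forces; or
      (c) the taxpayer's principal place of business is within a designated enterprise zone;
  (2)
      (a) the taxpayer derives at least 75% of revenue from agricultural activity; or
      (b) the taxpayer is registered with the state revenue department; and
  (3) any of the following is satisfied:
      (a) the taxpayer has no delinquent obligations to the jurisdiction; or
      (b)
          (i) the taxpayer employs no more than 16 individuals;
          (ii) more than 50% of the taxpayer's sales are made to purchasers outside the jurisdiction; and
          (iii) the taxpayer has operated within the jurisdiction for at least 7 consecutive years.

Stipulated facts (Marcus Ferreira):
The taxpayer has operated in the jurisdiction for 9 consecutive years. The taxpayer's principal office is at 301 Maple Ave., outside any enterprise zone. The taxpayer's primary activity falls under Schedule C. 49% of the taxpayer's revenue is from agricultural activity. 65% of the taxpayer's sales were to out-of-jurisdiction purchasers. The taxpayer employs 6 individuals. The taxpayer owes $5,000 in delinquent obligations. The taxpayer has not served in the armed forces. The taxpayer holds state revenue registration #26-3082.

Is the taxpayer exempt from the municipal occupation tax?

Yes — exempt.

(a) Schedule C activity — met.
(b) veteran — not met.
(c) in enterprise zone — not met.
(1) = T OR F OR F = true.
(a) ≥75% agricultural — fails.
(b) state-registered — met.
(2): F OR T → true.
(a) no delinquency — fails.
(i) ≤ 16 employees — satisfied.
(ii) >50% out-of-jur. sales — met.
(iii) ≥ 7 yrs in jurisdiction — met.
So (b) is satisfied (T AND T AND T).
(3) = F OR T = true.
Overall: T AND T AND T → true.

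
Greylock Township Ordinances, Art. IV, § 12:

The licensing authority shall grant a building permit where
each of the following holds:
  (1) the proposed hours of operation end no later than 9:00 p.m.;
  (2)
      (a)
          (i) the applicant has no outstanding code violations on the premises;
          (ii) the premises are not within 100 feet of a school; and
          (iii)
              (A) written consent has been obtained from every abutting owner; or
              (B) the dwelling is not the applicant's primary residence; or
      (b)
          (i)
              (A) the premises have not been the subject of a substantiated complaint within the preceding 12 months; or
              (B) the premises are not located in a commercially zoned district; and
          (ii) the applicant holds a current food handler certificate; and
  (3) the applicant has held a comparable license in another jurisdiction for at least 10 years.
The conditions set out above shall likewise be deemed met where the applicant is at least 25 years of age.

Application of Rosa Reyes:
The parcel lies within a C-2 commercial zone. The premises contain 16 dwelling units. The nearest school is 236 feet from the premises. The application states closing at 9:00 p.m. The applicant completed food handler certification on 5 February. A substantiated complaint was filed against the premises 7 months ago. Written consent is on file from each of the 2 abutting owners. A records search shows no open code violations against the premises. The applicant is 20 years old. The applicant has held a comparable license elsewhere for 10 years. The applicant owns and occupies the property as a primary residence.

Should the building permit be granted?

(1) closes by 9 p.m. — satisfied.
(i) no code violations — satisfied.
(ii) ≥100 ft from school — holds.
(A) all abutters consent — satisfied.
(B) not (primary residence) — not satisfied.
(iii) = T OR F = true.
(a) = T AND T AND T = true.
(A) no complaint in 12 mo. — fails.
(B) not (commercially zoned) — fails.
(i): F OR F → false.
(ii) food handler cert. — met.
So (b) is not satisfied (F AND T).
So (2) is satisfied (T OR F).
(3) prior license ≥ 10 yr — satisfied.
Overall = T AND T AND T = true.
Exception (age ≥ 25) — not satisfied.
Result: main true OR exception false → true.

Yes — granted.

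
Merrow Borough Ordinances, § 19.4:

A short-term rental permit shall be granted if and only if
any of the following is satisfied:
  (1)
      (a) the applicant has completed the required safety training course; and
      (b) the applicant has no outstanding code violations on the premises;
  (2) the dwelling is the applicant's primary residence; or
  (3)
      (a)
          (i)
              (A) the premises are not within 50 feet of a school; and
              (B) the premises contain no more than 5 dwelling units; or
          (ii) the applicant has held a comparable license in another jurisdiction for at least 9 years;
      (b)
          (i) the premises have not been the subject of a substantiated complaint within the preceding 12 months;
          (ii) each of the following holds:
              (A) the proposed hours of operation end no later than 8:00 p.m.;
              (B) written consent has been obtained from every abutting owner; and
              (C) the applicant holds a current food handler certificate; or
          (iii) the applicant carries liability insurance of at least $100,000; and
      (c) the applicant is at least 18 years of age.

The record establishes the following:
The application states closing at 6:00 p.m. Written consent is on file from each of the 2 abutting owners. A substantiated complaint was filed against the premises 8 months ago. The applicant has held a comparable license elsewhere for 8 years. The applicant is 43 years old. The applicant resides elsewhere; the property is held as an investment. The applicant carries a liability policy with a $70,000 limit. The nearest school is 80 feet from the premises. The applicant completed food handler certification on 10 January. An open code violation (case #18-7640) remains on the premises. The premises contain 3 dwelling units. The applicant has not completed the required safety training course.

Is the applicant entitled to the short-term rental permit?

(a) safety training — not met.
(b) no code violations — fails.
(1) = F AND F = false.
(2) primary residence — not satisfied.
(A) ≥50 ft from school — met.
(B) ≤ 5 units — satisfied.
So (i) is satisfied (T AND T).
(ii) prior license ≥ 9 yr — fails.
(a): T OR F → true.
(i) no complaint in 12 mo. — fails.
(A) closes by 8 p.m. — satisfied.
(B) all abutters consent — holds.
(C) food handler cert. — satisfied.
(ii): T AND T AND T → true.
(iii) insurance ≥ $100,000 — not satisfied.
(b): F OR T OR F → true.
(c) age ≥ 18 — met.
(3) = T AND T AND T = true.
Overall: F OR F OR T → true.

Yes — granted.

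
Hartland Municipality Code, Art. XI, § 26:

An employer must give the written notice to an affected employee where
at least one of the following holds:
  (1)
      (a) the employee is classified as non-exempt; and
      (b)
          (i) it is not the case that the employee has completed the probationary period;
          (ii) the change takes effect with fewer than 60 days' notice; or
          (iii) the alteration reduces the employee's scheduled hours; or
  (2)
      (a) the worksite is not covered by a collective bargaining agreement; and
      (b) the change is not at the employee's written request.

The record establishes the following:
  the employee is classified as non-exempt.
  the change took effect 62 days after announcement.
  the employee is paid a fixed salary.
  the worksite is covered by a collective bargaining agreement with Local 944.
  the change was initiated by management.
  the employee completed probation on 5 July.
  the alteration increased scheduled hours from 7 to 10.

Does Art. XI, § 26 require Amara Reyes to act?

No — not required.

(a) non-exempt — holds.
(i) not (past probation) — fails.
(ii) < 60 days' notice — not satisfied.
(iii) hours reduced — not met.
So (b) is not satisfied (F OR F OR F).
(1): T AND F → false.
(a) no CBA — not satisfied.
(b) not employee-requested — holds.
(2) = F AND T = false.
So Overall is not satisfied (F OR F).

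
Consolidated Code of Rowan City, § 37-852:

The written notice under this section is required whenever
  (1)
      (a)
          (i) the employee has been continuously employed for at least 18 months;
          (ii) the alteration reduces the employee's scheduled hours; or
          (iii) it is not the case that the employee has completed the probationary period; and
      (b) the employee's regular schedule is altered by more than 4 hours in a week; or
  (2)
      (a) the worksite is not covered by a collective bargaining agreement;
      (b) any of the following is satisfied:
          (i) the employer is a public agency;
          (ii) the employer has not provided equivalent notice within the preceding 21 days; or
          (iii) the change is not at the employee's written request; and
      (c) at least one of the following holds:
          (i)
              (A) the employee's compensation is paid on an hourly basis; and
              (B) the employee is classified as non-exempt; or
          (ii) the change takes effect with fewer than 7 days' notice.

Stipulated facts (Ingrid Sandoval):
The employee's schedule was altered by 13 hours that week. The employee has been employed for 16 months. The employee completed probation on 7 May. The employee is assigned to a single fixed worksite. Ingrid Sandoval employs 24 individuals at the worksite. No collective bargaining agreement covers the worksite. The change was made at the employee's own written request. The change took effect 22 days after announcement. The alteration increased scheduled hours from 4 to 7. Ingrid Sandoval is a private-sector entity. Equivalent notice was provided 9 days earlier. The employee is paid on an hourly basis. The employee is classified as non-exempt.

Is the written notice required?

No — not required.

(i) tenure ≥ 18 mo. — fails.
(ii) hours reduced — fails.
(iii) not (past probation) — not satisfied.
(a) = F OR F OR F = false.
(b) schedule shift > 4h — holds.
So (1) is not satisfied (F AND T).
(a) no CBA — holds.
(i) public agency — not satisfied.
(ii) no recent notice — not satisfied.
(iii) not employee-requested — not met.
(b) = F OR F OR F = false.
(A) hourly-paid — satisfied.
(B) non-exempt — satisfied.
(i): T AND T → true.
(ii) < 7 days' notice — fails.
So (c) is satisfied (T OR F).
(2): T AND F AND T → false.
Overall: F OR F → false.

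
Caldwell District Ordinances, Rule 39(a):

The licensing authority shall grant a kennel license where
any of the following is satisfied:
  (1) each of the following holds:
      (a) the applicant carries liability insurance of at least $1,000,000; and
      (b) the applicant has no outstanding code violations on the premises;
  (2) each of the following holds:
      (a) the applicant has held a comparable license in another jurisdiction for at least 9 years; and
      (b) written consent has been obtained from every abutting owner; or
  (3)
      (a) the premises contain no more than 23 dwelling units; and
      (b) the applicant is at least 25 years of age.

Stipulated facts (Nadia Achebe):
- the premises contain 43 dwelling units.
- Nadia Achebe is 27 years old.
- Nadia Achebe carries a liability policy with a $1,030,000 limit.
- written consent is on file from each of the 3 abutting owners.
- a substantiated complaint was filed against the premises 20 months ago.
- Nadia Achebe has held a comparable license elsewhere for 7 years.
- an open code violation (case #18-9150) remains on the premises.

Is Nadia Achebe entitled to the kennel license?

No — denied.

(a) insurance ≥ $1,000,000 — satisfied.
(b) no code violations — not satisfied.
(1): T AND F → false.
(a) prior license ≥ 9 yr — not satisfied.
(b) all abutters consent — satisfied.
So (2) is not satisfied (F AND T).
(a) ≤ 23 units — not satisfied.
(b) age ≥ 25 — met.
So (3) is not satisfied (F AND T).
So Overall is not satisfied (F OR F OR F).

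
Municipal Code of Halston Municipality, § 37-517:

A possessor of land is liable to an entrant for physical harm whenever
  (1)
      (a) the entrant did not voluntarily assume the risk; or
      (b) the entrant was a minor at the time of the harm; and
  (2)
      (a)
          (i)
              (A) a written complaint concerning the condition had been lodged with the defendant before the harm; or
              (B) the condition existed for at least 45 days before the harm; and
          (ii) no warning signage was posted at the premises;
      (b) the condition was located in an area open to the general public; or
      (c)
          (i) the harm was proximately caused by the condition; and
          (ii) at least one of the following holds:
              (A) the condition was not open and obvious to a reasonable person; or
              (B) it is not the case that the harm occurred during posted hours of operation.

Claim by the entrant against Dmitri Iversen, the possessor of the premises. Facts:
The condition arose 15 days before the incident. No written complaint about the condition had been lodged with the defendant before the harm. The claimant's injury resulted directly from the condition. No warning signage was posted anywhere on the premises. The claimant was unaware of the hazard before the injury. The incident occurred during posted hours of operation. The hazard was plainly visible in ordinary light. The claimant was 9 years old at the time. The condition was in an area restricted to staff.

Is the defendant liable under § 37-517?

(a) no assumed risk — met.
(b) entrant a minor — met.
(1): T OR T → true.
(A) complaint lodged — fails.
(B) condition ≥45 days old — not satisfied.
So (i) is not satisfied (F OR F).
(ii) no signage posted — holds.
So (a) is not satisfied (F AND T).
(b) public area — not met.
(i) proximate cause — satisfied.
(A) not open/obvious — not satisfied.
(B) not (during posted hours) — fails.
So (ii) is not satisfied (F OR F).
(c) = T AND F = false.
So (2) is not satisfied (F OR F OR F).
Overall = T AND F = false.

No — not liable.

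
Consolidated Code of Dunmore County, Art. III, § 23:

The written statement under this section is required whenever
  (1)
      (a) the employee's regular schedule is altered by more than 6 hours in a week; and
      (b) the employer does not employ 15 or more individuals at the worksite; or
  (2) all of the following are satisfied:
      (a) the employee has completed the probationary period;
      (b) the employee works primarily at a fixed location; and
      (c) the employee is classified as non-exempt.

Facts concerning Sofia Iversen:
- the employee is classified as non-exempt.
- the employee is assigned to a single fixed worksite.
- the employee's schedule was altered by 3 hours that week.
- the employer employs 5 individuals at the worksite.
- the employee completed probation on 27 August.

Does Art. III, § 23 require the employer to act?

(a) schedule shift > 6h — not met.
(b) not (≥ 15 at site) — holds.
(1) = F AND T = false.
(a) past probation — met.
(b) fixed location — holds.
(c) non-exempt — met.
(2) = T AND T AND T = true.
So Overall is satisfied (F OR T).

Yes — required.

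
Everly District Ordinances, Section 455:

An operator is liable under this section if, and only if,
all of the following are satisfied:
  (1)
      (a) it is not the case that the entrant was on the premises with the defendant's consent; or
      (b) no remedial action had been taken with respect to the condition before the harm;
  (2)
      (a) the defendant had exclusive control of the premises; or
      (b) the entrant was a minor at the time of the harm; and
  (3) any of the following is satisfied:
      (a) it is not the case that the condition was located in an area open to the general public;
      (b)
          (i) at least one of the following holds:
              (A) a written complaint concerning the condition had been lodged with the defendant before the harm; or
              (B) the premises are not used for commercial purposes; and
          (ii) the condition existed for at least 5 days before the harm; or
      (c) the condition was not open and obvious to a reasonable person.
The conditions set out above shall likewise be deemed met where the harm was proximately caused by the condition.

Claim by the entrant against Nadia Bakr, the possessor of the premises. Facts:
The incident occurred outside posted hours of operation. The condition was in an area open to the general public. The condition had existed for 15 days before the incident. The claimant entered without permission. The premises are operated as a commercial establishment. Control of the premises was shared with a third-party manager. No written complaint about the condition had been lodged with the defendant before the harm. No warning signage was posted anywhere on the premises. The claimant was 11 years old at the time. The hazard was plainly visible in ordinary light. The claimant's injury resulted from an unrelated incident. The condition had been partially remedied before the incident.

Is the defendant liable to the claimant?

No — not liable.

(a) not (consent to enter) — met.
(b) no remedial action — not met.
(1) = T OR F = true.
(a) exclusive control — not met.
(b) entrant a minor — met.
(2) = F OR T = true.
(a) not (public area) — not satisfied.
(A) complaint lodged — fails.
(B) not (commercial use) — not met.
(i): F OR F → false.
(ii) condition ≥5 days old — satisfied.
(b): F AND T → false.
(c) not open/obvious — not satisfied.
(3) = F OR F OR F = false.
So Overall is not satisfied (T AND T AND F).
Exception (proximate cause) — not satisfied.
Result: main false OR exception false → false.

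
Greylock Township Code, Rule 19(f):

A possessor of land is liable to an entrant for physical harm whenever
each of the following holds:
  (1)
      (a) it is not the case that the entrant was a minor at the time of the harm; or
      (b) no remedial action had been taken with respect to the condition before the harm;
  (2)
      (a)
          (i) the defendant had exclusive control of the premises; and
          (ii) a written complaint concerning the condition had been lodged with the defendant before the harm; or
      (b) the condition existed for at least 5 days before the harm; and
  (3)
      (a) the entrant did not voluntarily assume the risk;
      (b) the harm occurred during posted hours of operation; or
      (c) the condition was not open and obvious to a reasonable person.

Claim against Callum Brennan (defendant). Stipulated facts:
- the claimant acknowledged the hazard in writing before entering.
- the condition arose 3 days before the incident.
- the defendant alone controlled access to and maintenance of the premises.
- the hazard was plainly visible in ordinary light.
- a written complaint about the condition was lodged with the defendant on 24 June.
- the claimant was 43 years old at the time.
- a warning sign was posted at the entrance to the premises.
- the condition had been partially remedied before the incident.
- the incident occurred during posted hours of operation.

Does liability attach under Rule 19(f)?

Yes — liable.

(a) not (entrant a minor) — met.
(b) no remedial action — not satisfied.
(1) = T OR F = true.
(i) exclusive control — satisfied.
(ii) complaint lodged — satisfied.
So (a) is satisfied (T AND T).
(b) condition ≥5 days old — not met.
(2) = T OR F = true.
(a) no assumed risk — not met.
(b) during posted hours — met.
(c) not open/obvious — not satisfied.
So (3) is satisfied (F OR T OR F).
So Overall is satisfied (T AND T AND T).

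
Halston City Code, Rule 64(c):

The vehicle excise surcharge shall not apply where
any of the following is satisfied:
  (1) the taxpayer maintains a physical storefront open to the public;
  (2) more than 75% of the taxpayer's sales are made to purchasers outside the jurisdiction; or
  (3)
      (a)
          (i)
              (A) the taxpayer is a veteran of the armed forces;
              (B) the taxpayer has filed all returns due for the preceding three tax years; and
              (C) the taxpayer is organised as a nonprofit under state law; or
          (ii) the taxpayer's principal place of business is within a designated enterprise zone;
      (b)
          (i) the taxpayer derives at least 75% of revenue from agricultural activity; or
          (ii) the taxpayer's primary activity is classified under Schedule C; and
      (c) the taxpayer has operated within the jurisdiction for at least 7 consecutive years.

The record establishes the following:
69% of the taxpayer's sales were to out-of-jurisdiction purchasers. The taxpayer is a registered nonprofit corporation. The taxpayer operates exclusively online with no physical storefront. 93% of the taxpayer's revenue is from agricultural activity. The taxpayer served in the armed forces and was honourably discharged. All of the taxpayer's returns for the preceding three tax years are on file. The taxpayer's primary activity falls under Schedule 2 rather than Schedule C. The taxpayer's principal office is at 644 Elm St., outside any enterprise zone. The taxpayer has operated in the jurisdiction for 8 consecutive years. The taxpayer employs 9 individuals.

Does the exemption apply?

Yes — exempt.

(1) has storefront — fails.
(2) >75% out-of-jur. sales — not met.
(A) veteran — satisfied.
(B) returns current — satisfied.
(C) nonprofit — met.
(i): T AND T AND T → true.
(ii) in enterprise zone — not met.
So (a) is satisfied (T OR F).
(i) ≥75% agricultural — met.
(ii) Schedule C activity — fails.
(b): T OR F → true.
(c) ≥ 7 yrs in jurisdiction — met.
(3) = T AND T AND T = true.
Overall = F OR F OR T = true.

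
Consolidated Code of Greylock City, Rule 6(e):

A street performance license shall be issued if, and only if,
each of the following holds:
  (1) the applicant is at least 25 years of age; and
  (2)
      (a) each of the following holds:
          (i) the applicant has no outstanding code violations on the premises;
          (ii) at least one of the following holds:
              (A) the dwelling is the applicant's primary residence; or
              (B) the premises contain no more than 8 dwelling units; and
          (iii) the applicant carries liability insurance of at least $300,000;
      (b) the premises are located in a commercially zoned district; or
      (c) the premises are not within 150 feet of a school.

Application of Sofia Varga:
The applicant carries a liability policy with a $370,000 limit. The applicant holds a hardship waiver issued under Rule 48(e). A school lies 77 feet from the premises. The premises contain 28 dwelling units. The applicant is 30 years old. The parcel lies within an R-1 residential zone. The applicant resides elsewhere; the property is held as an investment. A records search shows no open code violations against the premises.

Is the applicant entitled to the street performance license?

No — denied.

(1) age ≥ 25 — satisfied.
(i) no code violations — holds.
(A) primary residence — not met.
(B) ≤ 8 units — not met.
(ii) = F OR F = false.
(iii) insurance ≥ $300,000 — satisfied.
So (a) is not satisfied (T AND F AND T).
(b) commercially zoned — not satisfied.
(c) ≥150 ft from school — not met.
(2) = F OR F OR F = false.
Overall: T AND F → false.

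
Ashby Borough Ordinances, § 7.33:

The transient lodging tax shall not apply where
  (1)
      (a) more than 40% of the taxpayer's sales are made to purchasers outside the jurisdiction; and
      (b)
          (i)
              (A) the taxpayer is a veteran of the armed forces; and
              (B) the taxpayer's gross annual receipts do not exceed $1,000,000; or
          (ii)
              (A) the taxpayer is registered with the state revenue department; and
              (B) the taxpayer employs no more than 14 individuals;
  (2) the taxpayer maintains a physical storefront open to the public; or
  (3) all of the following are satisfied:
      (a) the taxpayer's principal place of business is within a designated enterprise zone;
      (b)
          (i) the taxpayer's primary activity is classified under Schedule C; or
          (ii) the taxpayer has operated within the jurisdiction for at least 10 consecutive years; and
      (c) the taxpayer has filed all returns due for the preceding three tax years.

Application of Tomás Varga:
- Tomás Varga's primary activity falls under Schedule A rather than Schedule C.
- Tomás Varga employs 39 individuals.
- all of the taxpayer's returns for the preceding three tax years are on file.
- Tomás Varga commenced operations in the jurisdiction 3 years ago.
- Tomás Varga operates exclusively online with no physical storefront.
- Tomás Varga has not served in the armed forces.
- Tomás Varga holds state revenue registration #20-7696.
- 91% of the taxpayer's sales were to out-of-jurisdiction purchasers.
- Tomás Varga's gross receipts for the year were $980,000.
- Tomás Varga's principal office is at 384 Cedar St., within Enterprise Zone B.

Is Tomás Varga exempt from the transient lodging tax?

(a) >40% out-of-jur. sales — holds.
(A) veteran — fails.
(B) receipts ≤ $1,000,000 — satisfied.
So (i) is not satisfied (F AND T).
(A) state-registered — satisfied.
(B) ≤ 14 employees — not met.
So (ii) is not satisfied (T AND F).
(b): F OR F → false.
(1): T AND F → false.
(2) has storefront — not satisfied.
(a) in enterprise zone — met.
(i) Schedule C activity — not satisfied.
(ii) ≥ 10 yrs in jurisdiction — fails.
(b): F OR F → false.
(c) returns current — satisfied.
(3): T AND F AND T → false.
Overall = F OR F OR F = false.

No — not exempt.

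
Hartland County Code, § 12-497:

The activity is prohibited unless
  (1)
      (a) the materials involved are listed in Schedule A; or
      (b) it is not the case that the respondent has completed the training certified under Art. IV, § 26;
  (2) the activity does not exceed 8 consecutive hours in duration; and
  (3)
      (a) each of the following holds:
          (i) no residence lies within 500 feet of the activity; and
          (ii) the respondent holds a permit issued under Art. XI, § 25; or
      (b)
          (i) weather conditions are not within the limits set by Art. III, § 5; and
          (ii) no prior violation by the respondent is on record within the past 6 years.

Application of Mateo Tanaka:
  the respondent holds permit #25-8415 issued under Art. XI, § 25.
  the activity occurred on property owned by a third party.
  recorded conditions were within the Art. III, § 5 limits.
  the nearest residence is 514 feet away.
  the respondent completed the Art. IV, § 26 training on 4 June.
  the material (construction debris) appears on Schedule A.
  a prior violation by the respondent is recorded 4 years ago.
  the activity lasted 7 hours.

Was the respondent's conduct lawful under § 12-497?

Yes — lawful.

(a) Schedule A material — satisfied.
(b) not (training certified) — not satisfied.
So (1) is satisfied (T OR F).
(2) ≤ 8 hrs duration — met.
(i) no residence in 500 ft — satisfied.
(ii) holds permit — satisfied.
(a) = T AND T = true.
(i) not (weather ok) — not met.
(ii) no prior violation — not satisfied.
(b) = F AND F = false.
(3) = T OR F = true.
Overall = T AND T AND T = true.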